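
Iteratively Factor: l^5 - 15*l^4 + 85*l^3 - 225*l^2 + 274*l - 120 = (l - 4)*(l^4 - 11*l^3 + 41*l^2 - 61*l + 30) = (l - 4)*(l - 1)*(l^3 - 10*l^2 + 31*l - 30) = (l - 5)*(l - 4)*(l - 1)*(l^2 - 5*l + 6) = (l - 5)*(l - 4)*(l - 3)*(l - 1)*(l - 2)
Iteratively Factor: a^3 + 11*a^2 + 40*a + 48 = (a + 4)*(a^2 + 7*a + 12) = (a + 3)*(a + 4)*(a + 4)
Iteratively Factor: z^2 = (z)*(z)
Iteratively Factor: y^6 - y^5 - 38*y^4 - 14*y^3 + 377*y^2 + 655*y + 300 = (y - 5)*(y^5 + 4*y^4 - 18*y^3 - 104*y^2 - 143*y - 60) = (y - 5)*(y + 4)*(y^4 - 18*y^2 - 32*y - 15) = (y - 5)*(y + 3)*(y + 4)*(y^3 - 3*y^2 - 9*y - 5) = (y - 5)*(y + 1)*(y + 3)*(y + 4)*(y^2 - 4*y - 5) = (y - 5)*(y + 1)^2*(y + 3)*(y + 4)*(y - 5)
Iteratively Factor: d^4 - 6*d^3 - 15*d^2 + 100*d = (d)*(d^3 - 6*d^2 - 15*d + 100) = d*(d - 5)*(d^2 - d - 20) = d*(d - 5)^2*(d + 4)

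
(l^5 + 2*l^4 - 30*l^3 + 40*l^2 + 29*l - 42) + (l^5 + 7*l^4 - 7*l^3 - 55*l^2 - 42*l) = 2*l^5 + 9*l^4 - 37*l^3 - 15*l^2 - 13*l - 42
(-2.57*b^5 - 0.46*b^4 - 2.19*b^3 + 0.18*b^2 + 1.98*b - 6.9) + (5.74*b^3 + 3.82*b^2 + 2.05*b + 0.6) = -2.57*b^5 - 0.46*b^4 + 3.55*b^3 + 4.0*b^2 + 4.03*b - 6.3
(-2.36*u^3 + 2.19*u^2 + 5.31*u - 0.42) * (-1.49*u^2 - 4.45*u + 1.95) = 3.5164*u^5 + 7.2389*u^4 - 22.2594*u^3 - 18.7332*u^2 + 12.2235*u - 0.819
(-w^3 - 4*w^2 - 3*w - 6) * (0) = 0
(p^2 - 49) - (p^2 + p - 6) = -p - 43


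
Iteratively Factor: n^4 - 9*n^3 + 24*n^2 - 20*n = (n)*(n^3 - 9*n^2 + 24*n - 20) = n*(n - 2)*(n^2 - 7*n + 10) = n*(n - 5)*(n - 2)*(n - 2)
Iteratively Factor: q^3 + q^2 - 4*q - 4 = (q + 1)*(q^2 - 4) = (q - 2)*(q + 1)*(q + 2)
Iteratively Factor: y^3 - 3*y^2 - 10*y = (y)*(y^2 - 3*y - 10) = y*(y + 2)*(y - 5)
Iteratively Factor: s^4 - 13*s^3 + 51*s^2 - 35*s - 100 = (s - 5)*(s^3 - 8*s^2 + 11*s + 20) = (s - 5)^2*(s^2 - 3*s - 4) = (s - 5)^2*(s - 4)*(s + 1)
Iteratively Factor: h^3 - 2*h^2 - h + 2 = (h + 1)*(h^2 - 3*h + 2) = (h - 2)*(h + 1)*(h - 1)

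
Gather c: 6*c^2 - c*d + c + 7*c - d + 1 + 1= 6*c^2 + c*(8 - d) - d + 2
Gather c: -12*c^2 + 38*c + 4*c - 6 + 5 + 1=-12*c^2 + 42*c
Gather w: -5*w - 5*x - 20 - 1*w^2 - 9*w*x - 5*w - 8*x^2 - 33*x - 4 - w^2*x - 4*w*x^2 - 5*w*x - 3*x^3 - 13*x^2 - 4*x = w^2*(-x - 1) + w*(-4*x^2 - 14*x - 10) - 3*x^3 - 21*x^2 - 42*x - 24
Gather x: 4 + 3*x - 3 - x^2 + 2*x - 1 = -x^2 + 5*x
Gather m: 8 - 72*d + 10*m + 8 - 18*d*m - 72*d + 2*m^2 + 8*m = -144*d + 2*m^2 + m*(18 - 18*d) + 16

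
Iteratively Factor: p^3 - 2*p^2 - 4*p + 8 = (p + 2)*(p^2 - 4*p + 4) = (p - 2)*(p + 2)*(p - 2)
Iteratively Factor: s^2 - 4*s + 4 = (s - 2)*(s - 2)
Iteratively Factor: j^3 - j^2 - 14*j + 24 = (j + 4)*(j^2 - 5*j + 6) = (j - 3)*(j + 4)*(j - 2)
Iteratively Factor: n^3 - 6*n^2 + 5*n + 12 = (n - 4)*(n^2 - 2*n - 3) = (n - 4)*(n + 1)*(n - 3)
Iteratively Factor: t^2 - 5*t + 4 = (t - 4)*(t - 1)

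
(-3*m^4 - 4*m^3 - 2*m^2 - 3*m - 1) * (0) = 0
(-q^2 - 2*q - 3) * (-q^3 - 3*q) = q^5 + 2*q^4 + 6*q^3 + 6*q^2 + 9*q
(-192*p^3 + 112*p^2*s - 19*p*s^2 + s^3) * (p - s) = -192*p^4 + 304*p^3*s - 131*p^2*s^2 + 20*p*s^3 - s^4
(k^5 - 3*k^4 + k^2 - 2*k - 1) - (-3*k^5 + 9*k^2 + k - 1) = 4*k^5 - 3*k^4 - 8*k^2 - 3*k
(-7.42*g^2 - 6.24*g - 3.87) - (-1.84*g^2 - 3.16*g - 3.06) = -5.58*g^2 - 3.08*g - 0.81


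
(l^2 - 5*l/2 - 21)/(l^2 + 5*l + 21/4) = 2*(l - 6)/(2*l + 3)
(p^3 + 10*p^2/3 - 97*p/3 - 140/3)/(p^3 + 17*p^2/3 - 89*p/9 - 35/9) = 3*(3*p^2 - 11*p - 20)/(9*p^2 - 12*p - 5)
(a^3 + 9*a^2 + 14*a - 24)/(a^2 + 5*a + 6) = (a^3 + 9*a^2 + 14*a - 24)/(a^2 + 5*a + 6)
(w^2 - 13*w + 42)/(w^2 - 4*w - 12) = (w - 7)/(w + 2)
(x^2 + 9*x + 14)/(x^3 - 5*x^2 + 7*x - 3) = (x^2 + 9*x + 14)/(x^3 - 5*x^2 + 7*x - 3)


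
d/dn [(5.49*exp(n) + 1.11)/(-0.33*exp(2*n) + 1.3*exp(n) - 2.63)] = (1.8117*exp(2*n) + 0.7326*exp(n) - 15.8817)*exp(n)/(0.1089*exp(4*n) - 0.858*exp(3*n) + 3.4258*exp(2*n) - 6.838*exp(n) + 6.9169)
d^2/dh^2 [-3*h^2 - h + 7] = -6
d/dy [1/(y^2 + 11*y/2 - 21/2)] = 2*(-4*y - 11)/(2*y^2 + 11*y - 21)^2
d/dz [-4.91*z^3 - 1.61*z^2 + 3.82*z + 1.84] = -14.73*z^2 - 3.22*z + 3.82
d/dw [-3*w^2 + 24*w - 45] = 24 - 6*w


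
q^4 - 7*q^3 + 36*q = q*(q - 6)*(q - 3)*(q + 2)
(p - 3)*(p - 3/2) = p^2 - 9*p/2 + 9/2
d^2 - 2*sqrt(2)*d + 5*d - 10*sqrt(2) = (d + 5)*(d - 2*sqrt(2))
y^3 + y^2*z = y^2*(y + z)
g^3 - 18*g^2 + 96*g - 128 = (g - 8)^2*(g - 2)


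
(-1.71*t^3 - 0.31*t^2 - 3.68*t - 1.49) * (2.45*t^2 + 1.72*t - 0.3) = -4.1895*t^5 - 3.7007*t^4 - 9.0362*t^3 - 9.8871*t^2 - 1.4588*t + 0.447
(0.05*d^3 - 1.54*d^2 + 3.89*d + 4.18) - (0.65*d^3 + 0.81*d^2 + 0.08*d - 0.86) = -0.6*d^3 - 2.35*d^2 + 3.81*d + 5.04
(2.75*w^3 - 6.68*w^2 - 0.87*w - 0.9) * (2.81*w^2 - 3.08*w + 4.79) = 7.7275*w^5 - 27.2408*w^4 + 31.3022*w^3 - 31.8466*w^2 - 1.3953*w - 4.311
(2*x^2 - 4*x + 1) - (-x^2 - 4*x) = 3*x^2 + 1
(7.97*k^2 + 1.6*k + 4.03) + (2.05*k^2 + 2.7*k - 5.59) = 10.02*k^2 + 4.3*k - 1.56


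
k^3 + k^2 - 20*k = k*(k - 4)*(k + 5)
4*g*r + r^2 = r*(4*g + r)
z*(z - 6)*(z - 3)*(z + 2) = z^4 - 7*z^3 + 36*z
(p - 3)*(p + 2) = p^2 - p - 6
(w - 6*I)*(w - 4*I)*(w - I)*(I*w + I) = I*w^4 + 11*w^3 + I*w^3 + 11*w^2 - 34*I*w^2 - 24*w - 34*I*w - 24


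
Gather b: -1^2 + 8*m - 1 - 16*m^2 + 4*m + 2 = -16*m^2 + 12*m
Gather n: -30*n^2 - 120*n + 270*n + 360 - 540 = -30*n^2 + 150*n - 180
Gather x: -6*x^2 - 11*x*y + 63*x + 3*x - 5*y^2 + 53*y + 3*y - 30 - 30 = -6*x^2 + x*(66 - 11*y) - 5*y^2 + 56*y - 60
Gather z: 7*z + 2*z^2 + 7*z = 2*z^2 + 14*z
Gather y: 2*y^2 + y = 2*y^2 + y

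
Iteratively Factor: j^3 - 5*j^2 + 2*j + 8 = (j - 2)*(j^2 - 3*j - 4) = (j - 2)*(j + 1)*(j - 4)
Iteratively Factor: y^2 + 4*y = (y)*(y + 4)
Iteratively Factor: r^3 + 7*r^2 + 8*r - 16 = (r - 1)*(r^2 + 8*r + 16) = (r - 1)*(r + 4)*(r + 4)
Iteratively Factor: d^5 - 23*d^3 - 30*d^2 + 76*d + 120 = (d - 2)*(d^4 + 2*d^3 - 19*d^2 - 68*d - 60) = (d - 5)*(d - 2)*(d^3 + 7*d^2 + 16*d + 12) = (d - 5)*(d - 2)*(d + 3)*(d^2 + 4*d + 4) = (d - 5)*(d - 2)*(d + 2)*(d + 3)*(d + 2)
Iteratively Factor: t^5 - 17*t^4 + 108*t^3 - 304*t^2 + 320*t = (t - 4)*(t^4 - 13*t^3 + 56*t^2 - 80*t) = (t - 4)^2*(t^3 - 9*t^2 + 20*t) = t*(t - 4)^2*(t^2 - 9*t + 20) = t*(t - 5)*(t - 4)^2*(t - 4)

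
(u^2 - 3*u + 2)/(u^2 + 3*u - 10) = (u - 1)/(u + 5)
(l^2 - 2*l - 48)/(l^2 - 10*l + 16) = (l + 6)/(l - 2)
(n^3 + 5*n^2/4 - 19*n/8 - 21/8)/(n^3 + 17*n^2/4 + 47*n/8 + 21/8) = (2*n - 3)/(2*n + 3)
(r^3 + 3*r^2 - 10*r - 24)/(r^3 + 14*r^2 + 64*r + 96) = (r^2 - r - 6)/(r^2 + 10*r + 24)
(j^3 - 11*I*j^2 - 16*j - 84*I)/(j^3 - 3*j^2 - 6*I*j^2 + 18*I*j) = (j^2 - 5*I*j + 14)/(j*(j - 3))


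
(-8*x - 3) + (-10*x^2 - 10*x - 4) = -10*x^2 - 18*x - 7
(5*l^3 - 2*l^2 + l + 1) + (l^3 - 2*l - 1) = 6*l^3 - 2*l^2 - l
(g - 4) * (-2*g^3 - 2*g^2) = -2*g^4 + 6*g^3 + 8*g^2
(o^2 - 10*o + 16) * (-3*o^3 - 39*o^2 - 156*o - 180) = -3*o^5 - 9*o^4 + 186*o^3 + 756*o^2 - 696*o - 2880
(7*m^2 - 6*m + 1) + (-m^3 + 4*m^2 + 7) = -m^3 + 11*m^2 - 6*m + 8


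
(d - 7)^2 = d^2 - 14*d + 49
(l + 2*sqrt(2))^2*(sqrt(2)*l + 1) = sqrt(2)*l^3 + 9*l^2 + 12*sqrt(2)*l + 8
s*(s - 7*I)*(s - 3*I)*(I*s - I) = I*s^4 + 10*s^3 - I*s^3 - 10*s^2 - 21*I*s^2 + 21*I*s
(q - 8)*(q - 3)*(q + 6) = q^3 - 5*q^2 - 42*q + 144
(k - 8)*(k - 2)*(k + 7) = k^3 - 3*k^2 - 54*k + 112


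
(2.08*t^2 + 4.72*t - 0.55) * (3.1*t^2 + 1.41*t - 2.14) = 6.448*t^4 + 17.5648*t^3 + 0.498999999999999*t^2 - 10.8763*t + 1.177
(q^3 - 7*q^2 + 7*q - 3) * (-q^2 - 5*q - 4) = -q^5 + 2*q^4 + 24*q^3 - 4*q^2 - 13*q + 12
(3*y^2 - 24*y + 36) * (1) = 3*y^2 - 24*y + 36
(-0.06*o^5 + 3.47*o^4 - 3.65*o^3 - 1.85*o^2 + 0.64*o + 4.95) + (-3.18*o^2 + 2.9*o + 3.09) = -0.06*o^5 + 3.47*o^4 - 3.65*o^3 - 5.03*o^2 + 3.54*o + 8.04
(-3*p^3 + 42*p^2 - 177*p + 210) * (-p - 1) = 3*p^4 - 39*p^3 + 135*p^2 - 33*p - 210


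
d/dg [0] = 0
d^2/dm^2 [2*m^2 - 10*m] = 4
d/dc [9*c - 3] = 9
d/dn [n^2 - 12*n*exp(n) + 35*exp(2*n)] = -12*n*exp(n) + 2*n + 70*exp(2*n) - 12*exp(n)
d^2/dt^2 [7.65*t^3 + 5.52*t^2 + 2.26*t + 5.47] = 45.9*t + 11.04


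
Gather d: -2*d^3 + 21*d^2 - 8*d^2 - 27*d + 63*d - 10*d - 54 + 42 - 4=-2*d^3 + 13*d^2 + 26*d - 16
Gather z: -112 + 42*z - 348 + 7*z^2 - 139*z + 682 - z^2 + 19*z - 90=6*z^2 - 78*z + 132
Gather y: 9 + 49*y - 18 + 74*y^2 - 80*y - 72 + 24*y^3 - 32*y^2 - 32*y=24*y^3 + 42*y^2 - 63*y - 81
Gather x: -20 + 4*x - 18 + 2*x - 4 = 6*x - 42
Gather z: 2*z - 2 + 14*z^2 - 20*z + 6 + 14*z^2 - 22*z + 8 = 28*z^2 - 40*z + 12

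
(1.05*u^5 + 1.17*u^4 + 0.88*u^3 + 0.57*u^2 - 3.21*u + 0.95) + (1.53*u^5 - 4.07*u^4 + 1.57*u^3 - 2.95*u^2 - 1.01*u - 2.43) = 2.58*u^5 - 2.9*u^4 + 2.45*u^3 - 2.38*u^2 - 4.22*u - 1.48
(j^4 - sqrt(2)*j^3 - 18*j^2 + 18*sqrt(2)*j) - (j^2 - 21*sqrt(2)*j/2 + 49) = j^4 - sqrt(2)*j^3 - 19*j^2 + 57*sqrt(2)*j/2 - 49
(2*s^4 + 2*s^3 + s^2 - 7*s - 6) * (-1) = -2*s^4 - 2*s^3 - s^2 + 7*s + 6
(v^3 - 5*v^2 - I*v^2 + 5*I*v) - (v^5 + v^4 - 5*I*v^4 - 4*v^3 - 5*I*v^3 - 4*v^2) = -v^5 - v^4 + 5*I*v^4 + 5*v^3 + 5*I*v^3 - v^2 - I*v^2 + 5*I*v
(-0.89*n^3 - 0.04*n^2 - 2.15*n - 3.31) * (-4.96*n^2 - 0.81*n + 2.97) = 4.4144*n^5 + 0.9193*n^4 + 8.0531*n^3 + 18.0403*n^2 - 3.7044*n - 9.8307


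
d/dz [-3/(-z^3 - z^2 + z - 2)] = 3*(-3*z^2 - 2*z + 1)/(z^3 + z^2 - z + 2)^2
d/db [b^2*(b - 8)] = b*(3*b - 16)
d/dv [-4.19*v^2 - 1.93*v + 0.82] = -8.38*v - 1.93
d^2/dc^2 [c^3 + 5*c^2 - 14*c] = 6*c + 10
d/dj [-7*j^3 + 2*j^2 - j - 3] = -21*j^2 + 4*j - 1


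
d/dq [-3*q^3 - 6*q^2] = 3*q*(-3*q - 4)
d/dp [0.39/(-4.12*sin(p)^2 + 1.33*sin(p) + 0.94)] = (3.2136*sin(p) - 0.5187)*cos(p)/(-4.12*sin(p)^2 + 1.33*sin(p) + 0.94)^2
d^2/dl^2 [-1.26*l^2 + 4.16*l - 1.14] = -2.52000000000000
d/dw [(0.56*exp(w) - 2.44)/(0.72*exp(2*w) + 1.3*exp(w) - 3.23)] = (-0.4032*exp(2*w) + 3.5136*exp(w) + 1.3632)*exp(w)/(0.5184*exp(4*w) + 1.872*exp(3*w) - 2.9612*exp(2*w) - 8.398*exp(w) + 10.4329)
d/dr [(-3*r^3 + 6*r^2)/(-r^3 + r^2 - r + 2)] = 3*r*(-r*(r - 2)*(3*r^2 - 2*r + 1) + (3*r - 4)*(r^3 - r^2 + r - 2))/(r^3 - r^2 + r - 2)^2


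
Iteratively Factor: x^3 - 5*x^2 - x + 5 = (x + 1)*(x^2 - 6*x + 5) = (x - 1)*(x + 1)*(x - 5)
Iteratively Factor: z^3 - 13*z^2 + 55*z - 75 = (z - 3)*(z^2 - 10*z + 25) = (z - 5)*(z - 3)*(z - 5)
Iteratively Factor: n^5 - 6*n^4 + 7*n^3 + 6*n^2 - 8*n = (n + 1)*(n^4 - 7*n^3 + 14*n^2 - 8*n) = (n - 1)*(n + 1)*(n^3 - 6*n^2 + 8*n) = (n - 2)*(n - 1)*(n + 1)*(n^2 - 4*n) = n*(n - 2)*(n - 1)*(n + 1)*(n - 4)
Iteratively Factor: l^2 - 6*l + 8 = (l - 2)*(l - 4)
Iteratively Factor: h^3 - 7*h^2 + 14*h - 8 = (h - 4)*(h^2 - 3*h + 2) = (h - 4)*(h - 2)*(h - 1)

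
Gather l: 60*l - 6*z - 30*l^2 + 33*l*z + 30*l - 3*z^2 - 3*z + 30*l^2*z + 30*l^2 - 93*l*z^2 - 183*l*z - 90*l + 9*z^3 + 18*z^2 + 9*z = 30*l^2*z + l*(-93*z^2 - 150*z) + 9*z^3 + 15*z^2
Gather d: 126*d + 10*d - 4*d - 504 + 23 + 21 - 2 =132*d - 462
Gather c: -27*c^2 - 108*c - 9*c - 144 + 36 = -27*c^2 - 117*c - 108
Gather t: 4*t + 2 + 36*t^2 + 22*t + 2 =36*t^2 + 26*t + 4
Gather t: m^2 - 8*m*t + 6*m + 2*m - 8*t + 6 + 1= m^2 + 8*m + t*(-8*m - 8) + 7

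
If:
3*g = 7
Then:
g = 7/3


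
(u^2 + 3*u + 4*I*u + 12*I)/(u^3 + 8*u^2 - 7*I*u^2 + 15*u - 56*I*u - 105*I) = (u + 4*I)/(u^2 + u*(5 - 7*I) - 35*I)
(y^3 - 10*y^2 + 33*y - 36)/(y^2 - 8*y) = (y^3 - 10*y^2 + 33*y - 36)/(y*(y - 8))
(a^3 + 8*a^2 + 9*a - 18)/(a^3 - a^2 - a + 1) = (a^2 + 9*a + 18)/(a^2 - 1)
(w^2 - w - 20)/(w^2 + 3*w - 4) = (w - 5)/(w - 1)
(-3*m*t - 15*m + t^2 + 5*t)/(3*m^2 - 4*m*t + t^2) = (t + 5)/(-m + t)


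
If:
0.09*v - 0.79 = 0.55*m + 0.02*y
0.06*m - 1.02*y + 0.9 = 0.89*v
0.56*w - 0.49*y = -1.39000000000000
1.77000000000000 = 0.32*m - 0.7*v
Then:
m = -2.15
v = -3.51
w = 0.86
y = 3.82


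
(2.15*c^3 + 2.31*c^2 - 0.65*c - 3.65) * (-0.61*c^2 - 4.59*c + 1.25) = -1.3115*c^5 - 11.2776*c^4 - 7.5189*c^3 + 8.0975*c^2 + 15.941*c - 4.5625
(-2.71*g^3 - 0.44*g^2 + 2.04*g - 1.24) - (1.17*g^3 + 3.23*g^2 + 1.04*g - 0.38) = -3.88*g^3 - 3.67*g^2 + 1.0*g - 0.86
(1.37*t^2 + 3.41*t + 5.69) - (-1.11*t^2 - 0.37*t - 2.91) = 2.48*t^2 + 3.78*t + 8.6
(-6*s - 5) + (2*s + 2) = -4*s - 3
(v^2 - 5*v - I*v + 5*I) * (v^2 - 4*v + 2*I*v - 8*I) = v^4 - 9*v^3 + I*v^3 + 22*v^2 - 9*I*v^2 - 18*v + 20*I*v + 40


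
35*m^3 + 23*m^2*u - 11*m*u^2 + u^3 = (-7*m + u)*(-5*m + u)*(m + u)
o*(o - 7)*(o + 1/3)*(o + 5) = o^4 - 5*o^3/3 - 107*o^2/3 - 35*o/3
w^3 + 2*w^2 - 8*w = w*(w - 2)*(w + 4)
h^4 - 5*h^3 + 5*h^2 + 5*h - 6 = (h - 3)*(h - 2)*(h - 1)*(h + 1)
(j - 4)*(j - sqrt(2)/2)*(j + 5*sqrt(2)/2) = j^3 - 4*j^2 + 2*sqrt(2)*j^2 - 8*sqrt(2)*j - 5*j/2 + 10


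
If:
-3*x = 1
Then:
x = -1/3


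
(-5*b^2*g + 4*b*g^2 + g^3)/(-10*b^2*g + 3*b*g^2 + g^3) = (b - g)/(2*b - g)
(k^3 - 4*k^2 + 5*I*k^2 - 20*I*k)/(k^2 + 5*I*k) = k - 4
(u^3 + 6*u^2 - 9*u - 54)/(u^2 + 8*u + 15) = (u^2 + 3*u - 18)/(u + 5)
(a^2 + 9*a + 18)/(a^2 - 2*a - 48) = (a + 3)/(a - 8)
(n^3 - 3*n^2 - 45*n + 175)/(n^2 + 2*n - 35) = n - 5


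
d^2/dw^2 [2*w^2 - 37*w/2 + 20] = 4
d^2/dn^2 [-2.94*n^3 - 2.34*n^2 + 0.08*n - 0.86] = -17.64*n - 4.68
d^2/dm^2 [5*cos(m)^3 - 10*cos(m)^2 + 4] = -15*cos(m)/4 + 20*cos(2*m) - 45*cos(3*m)/4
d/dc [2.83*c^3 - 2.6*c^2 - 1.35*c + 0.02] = 8.49*c^2 - 5.2*c - 1.35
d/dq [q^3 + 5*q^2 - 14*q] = 3*q^2 + 10*q - 14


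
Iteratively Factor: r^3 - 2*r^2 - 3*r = (r - 3)*(r^2 + r) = (r - 3)*(r + 1)*(r)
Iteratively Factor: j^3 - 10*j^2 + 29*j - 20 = (j - 5)*(j^2 - 5*j + 4) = (j - 5)*(j - 1)*(j - 4)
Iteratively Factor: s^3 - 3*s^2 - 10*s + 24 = (s + 3)*(s^2 - 6*s + 8) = (s - 2)*(s + 3)*(s - 4)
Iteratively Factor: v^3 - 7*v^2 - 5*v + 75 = (v - 5)*(v^2 - 2*v - 15) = (v - 5)^2*(v + 3)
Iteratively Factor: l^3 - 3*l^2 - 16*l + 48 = (l - 3)*(l^2 - 16) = (l - 4)*(l - 3)*(l + 4)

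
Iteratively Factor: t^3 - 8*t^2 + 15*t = (t - 3)*(t^2 - 5*t) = (t - 5)*(t - 3)*(t)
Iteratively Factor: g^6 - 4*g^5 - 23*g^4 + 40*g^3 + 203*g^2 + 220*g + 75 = (g + 1)*(g^5 - 5*g^4 - 18*g^3 + 58*g^2 + 145*g + 75) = (g + 1)*(g + 3)*(g^4 - 8*g^3 + 6*g^2 + 40*g + 25) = (g - 5)*(g + 1)*(g + 3)*(g^3 - 3*g^2 - 9*g - 5) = (g - 5)*(g + 1)^2*(g + 3)*(g^2 - 4*g - 5) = (g - 5)*(g + 1)^3*(g + 3)*(g - 5)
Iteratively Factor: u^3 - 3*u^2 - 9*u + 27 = (u - 3)*(u^2 - 9) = (u - 3)*(u + 3)*(u - 3)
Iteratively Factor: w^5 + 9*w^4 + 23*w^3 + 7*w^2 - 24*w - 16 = (w + 4)*(w^4 + 5*w^3 + 3*w^2 - 5*w - 4) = (w - 1)*(w + 4)*(w^3 + 6*w^2 + 9*w + 4) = (w - 1)*(w + 1)*(w + 4)*(w^2 + 5*w + 4) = (w - 1)*(w + 1)*(w + 4)^2*(w + 1)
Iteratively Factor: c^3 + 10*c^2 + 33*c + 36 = (c + 3)*(c^2 + 7*c + 12) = (c + 3)^2*(c + 4)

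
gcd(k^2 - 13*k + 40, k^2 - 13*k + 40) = k^2 - 13*k + 40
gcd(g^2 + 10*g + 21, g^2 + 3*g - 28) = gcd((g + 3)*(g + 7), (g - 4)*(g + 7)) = g + 7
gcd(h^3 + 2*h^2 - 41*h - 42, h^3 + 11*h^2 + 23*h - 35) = h + 7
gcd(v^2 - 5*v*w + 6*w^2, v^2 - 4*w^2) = v - 2*w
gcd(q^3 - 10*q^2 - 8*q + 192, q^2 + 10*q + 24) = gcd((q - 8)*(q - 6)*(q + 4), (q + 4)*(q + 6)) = q + 4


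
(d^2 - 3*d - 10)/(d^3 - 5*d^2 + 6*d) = (d^2 - 3*d - 10)/(d*(d^2 - 5*d + 6))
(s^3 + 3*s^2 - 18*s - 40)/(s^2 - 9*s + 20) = (s^2 + 7*s + 10)/(s - 5)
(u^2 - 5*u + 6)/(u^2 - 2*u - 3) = (u - 2)/(u + 1)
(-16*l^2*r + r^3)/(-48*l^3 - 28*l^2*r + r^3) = r*(-4*l + r)/(-12*l^2 - 4*l*r + r^2)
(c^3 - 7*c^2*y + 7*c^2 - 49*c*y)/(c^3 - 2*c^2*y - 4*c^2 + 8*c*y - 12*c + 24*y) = c*(c^2 - 7*c*y + 7*c - 49*y)/(c^3 - 2*c^2*y - 4*c^2 + 8*c*y - 12*c + 24*y)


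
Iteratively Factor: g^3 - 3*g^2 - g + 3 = (g - 1)*(g^2 - 2*g - 3) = (g - 3)*(g - 1)*(g + 1)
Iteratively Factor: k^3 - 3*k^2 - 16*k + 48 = (k + 4)*(k^2 - 7*k + 12) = (k - 3)*(k + 4)*(k - 4)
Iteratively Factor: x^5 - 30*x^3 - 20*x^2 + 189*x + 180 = (x - 5)*(x^4 + 5*x^3 - 5*x^2 - 45*x - 36) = (x - 5)*(x + 4)*(x^3 + x^2 - 9*x - 9) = (x - 5)*(x + 1)*(x + 4)*(x^2 - 9) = (x - 5)*(x + 1)*(x + 3)*(x + 4)*(x - 3)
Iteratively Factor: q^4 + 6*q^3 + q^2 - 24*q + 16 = (q - 1)*(q^3 + 7*q^2 + 8*q - 16) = (q - 1)^2*(q^2 + 8*q + 16) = (q - 1)^2*(q + 4)*(q + 4)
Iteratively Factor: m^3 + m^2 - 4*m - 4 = (m + 1)*(m^2 - 4) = (m + 1)*(m + 2)*(m - 2)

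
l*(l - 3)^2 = l^3 - 6*l^2 + 9*l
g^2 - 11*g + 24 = (g - 8)*(g - 3)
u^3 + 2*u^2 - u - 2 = (u - 1)*(u + 1)*(u + 2)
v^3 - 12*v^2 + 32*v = v*(v - 8)*(v - 4)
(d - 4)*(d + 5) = d^2 + d - 20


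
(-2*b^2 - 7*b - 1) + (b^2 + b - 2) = -b^2 - 6*b - 3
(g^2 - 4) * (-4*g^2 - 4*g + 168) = -4*g^4 - 4*g^3 + 184*g^2 + 16*g - 672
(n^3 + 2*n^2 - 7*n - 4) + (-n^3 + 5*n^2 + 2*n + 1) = 7*n^2 - 5*n - 3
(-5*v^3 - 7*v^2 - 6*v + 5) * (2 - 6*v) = 30*v^4 + 32*v^3 + 22*v^2 - 42*v + 10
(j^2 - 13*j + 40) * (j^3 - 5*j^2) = j^5 - 18*j^4 + 105*j^3 - 200*j^2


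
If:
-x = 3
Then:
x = -3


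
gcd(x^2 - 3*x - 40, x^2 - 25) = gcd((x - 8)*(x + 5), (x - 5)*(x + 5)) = x + 5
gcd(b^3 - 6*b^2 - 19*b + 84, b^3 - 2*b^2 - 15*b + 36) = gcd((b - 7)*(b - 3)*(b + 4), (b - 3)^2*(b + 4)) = b^2 + b - 12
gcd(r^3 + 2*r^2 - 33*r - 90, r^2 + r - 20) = r + 5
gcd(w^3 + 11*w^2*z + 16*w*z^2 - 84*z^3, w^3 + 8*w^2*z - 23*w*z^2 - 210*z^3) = w^2 + 13*w*z + 42*z^2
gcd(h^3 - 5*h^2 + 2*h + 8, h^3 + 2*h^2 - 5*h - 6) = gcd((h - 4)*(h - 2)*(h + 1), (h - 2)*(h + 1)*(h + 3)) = h^2 - h - 2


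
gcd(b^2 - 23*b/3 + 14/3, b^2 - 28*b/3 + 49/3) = b - 7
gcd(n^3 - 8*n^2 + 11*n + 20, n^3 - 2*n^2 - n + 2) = n + 1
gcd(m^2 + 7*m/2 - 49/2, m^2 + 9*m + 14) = m + 7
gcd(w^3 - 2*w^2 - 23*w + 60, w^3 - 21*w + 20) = w^2 + w - 20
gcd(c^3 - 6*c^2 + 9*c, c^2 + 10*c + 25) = 1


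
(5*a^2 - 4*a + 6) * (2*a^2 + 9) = 10*a^4 - 8*a^3 + 57*a^2 - 36*a + 54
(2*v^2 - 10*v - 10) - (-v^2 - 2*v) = 3*v^2 - 8*v - 10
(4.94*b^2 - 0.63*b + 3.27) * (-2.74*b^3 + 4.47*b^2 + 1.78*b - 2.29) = -13.5356*b^5 + 23.808*b^4 - 2.9827*b^3 + 2.1829*b^2 + 7.2633*b - 7.4883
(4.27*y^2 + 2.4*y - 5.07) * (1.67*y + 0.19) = 7.1309*y^3 + 4.8193*y^2 - 8.0109*y - 0.9633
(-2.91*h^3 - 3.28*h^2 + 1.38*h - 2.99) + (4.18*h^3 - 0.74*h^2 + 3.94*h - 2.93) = 1.27*h^3 - 4.02*h^2 + 5.32*h - 5.92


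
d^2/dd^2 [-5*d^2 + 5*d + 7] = -10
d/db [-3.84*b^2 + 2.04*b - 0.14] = 2.04 - 7.68*b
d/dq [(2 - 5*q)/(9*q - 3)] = -1/(3*(3*q - 1)^2)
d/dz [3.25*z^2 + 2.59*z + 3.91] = 6.5*z + 2.59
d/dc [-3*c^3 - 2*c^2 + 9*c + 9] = -9*c^2 - 4*c + 9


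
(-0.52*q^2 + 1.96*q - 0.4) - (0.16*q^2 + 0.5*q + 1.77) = -0.68*q^2 + 1.46*q - 2.17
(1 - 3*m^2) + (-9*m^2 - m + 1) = -12*m^2 - m + 2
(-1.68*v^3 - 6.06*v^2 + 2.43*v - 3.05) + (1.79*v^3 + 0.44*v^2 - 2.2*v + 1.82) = 0.11*v^3 - 5.62*v^2 + 0.23*v - 1.23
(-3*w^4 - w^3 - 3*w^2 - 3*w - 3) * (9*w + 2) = -27*w^5 - 15*w^4 - 29*w^3 - 33*w^2 - 33*w - 6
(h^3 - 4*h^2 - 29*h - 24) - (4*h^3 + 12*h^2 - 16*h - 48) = -3*h^3 - 16*h^2 - 13*h + 24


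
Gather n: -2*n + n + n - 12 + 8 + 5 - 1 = 0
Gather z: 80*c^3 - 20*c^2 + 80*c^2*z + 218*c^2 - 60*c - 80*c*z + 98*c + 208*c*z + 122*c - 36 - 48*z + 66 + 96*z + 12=80*c^3 + 198*c^2 + 160*c + z*(80*c^2 + 128*c + 48) + 42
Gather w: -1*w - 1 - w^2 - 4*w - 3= -w^2 - 5*w - 4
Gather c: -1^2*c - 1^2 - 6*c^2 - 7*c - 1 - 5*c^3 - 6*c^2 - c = -5*c^3 - 12*c^2 - 9*c - 2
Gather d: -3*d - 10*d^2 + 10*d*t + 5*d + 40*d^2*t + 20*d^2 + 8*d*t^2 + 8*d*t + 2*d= d^2*(40*t + 10) + d*(8*t^2 + 18*t + 4)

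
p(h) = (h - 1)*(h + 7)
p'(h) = 2*h + 6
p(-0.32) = -8.82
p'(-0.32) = 5.36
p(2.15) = 10.52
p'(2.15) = 10.30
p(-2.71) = -15.92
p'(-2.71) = 0.58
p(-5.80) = -8.16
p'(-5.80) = -5.60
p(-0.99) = -11.96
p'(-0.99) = 4.02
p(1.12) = 0.97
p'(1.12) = 8.24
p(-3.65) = -15.58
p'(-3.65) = -1.30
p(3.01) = 20.12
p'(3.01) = 12.02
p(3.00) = 20.00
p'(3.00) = 12.00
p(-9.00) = 20.00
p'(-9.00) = -12.00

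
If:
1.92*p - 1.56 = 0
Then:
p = 0.81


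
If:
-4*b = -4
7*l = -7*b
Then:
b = 1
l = -1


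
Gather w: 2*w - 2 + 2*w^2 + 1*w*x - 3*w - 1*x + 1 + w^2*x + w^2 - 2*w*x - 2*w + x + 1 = w^2*(x + 3) + w*(-x - 3)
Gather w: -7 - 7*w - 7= -7*w - 14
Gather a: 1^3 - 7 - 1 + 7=0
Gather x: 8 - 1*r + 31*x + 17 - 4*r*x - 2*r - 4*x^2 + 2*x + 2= -3*r - 4*x^2 + x*(33 - 4*r) + 27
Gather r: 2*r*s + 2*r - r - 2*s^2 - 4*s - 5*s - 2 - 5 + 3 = r*(2*s + 1) - 2*s^2 - 9*s - 4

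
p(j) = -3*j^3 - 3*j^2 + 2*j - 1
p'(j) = -9*j^2 - 6*j + 2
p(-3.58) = 91.04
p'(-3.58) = -91.87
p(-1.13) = -2.76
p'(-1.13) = -2.71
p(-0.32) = -1.85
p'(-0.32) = 3.00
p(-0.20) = -1.50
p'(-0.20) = 2.84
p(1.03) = -5.40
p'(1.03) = -13.73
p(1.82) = -25.38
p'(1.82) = -38.73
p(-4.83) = 257.39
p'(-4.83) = -178.98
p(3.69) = -185.20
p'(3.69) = -142.68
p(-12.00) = 4727.00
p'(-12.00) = -1222.00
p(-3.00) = 47.00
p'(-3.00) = -61.00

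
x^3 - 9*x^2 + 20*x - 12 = (x - 6)*(x - 2)*(x - 1)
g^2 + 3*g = g*(g + 3)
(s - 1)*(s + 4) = s^2 + 3*s - 4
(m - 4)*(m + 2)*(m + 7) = m^3 + 5*m^2 - 22*m - 56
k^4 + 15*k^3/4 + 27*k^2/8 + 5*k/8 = k*(k + 1/4)*(k + 1)*(k + 5/2)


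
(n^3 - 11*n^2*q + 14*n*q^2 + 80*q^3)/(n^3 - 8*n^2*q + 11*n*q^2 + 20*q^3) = (-n^2 + 6*n*q + 16*q^2)/(-n^2 + 3*n*q + 4*q^2)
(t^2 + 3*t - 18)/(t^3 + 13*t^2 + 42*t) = (t - 3)/(t*(t + 7))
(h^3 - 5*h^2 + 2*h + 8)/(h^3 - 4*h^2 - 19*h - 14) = (h^2 - 6*h + 8)/(h^2 - 5*h - 14)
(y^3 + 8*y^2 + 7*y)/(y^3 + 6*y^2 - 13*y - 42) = y*(y + 1)/(y^2 - y - 6)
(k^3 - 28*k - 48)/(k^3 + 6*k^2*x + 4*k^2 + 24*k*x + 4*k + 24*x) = (k^2 - 2*k - 24)/(k^2 + 6*k*x + 2*k + 12*x)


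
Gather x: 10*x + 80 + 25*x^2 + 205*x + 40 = 25*x^2 + 215*x + 120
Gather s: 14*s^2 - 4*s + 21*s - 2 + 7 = 14*s^2 + 17*s + 5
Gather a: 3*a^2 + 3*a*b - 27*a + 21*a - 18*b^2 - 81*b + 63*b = 3*a^2 + a*(3*b - 6) - 18*b^2 - 18*b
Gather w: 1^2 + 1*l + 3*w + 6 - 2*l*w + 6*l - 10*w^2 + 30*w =7*l - 10*w^2 + w*(33 - 2*l) + 7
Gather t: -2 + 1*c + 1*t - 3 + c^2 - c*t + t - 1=c^2 + c + t*(2 - c) - 6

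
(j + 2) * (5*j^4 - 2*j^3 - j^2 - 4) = 5*j^5 + 8*j^4 - 5*j^3 - 2*j^2 - 4*j - 8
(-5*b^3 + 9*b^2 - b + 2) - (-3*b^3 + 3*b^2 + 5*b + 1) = -2*b^3 + 6*b^2 - 6*b + 1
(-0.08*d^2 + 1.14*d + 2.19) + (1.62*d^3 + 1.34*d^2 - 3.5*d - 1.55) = 1.62*d^3 + 1.26*d^2 - 2.36*d + 0.64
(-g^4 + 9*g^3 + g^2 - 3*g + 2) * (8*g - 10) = -8*g^5 + 82*g^4 - 82*g^3 - 34*g^2 + 46*g - 20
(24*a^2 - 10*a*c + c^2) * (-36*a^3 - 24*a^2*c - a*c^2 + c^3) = -864*a^5 - 216*a^4*c + 180*a^3*c^2 + 10*a^2*c^3 - 11*a*c^4 + c^5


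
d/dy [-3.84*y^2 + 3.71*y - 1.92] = 3.71 - 7.68*y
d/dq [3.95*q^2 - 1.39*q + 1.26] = 7.9*q - 1.39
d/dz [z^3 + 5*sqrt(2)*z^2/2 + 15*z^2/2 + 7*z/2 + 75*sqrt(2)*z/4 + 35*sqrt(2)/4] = 3*z^2 + 5*sqrt(2)*z + 15*z + 7/2 + 75*sqrt(2)/4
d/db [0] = 0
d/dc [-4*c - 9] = -4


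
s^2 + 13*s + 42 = (s + 6)*(s + 7)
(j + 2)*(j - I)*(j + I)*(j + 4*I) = j^4 + 2*j^3 + 4*I*j^3 + j^2 + 8*I*j^2 + 2*j + 4*I*j + 8*I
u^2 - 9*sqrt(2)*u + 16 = (u - 8*sqrt(2))*(u - sqrt(2))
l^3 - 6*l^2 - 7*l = l*(l - 7)*(l + 1)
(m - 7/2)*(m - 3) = m^2 - 13*m/2 + 21/2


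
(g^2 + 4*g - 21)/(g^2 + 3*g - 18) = (g + 7)/(g + 6)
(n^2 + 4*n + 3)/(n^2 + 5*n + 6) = (n + 1)/(n + 2)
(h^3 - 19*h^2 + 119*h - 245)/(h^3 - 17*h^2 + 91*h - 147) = (h - 5)/(h - 3)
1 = 1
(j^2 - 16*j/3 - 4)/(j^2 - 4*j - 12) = (j + 2/3)/(j + 2)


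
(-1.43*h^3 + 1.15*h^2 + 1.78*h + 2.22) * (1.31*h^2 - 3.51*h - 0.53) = -1.8733*h^5 + 6.5258*h^4 - 0.946799999999999*h^3 - 3.9491*h^2 - 8.7356*h - 1.1766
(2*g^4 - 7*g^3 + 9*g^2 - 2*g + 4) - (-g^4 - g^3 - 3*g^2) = 3*g^4 - 6*g^3 + 12*g^2 - 2*g + 4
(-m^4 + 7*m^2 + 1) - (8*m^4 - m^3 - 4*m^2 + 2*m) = -9*m^4 + m^3 + 11*m^2 - 2*m + 1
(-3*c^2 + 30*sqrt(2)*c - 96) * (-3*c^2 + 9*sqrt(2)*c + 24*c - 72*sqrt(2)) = 9*c^4 - 117*sqrt(2)*c^3 - 72*c^3 + 828*c^2 + 936*sqrt(2)*c^2 - 6624*c - 864*sqrt(2)*c + 6912*sqrt(2)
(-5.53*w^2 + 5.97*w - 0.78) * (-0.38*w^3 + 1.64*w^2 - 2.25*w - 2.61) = 2.1014*w^5 - 11.3378*w^4 + 22.5297*w^3 - 0.2784*w^2 - 13.8267*w + 2.0358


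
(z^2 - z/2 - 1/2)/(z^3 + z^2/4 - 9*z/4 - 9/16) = 8*(2*z^2 - z - 1)/(16*z^3 + 4*z^2 - 36*z - 9)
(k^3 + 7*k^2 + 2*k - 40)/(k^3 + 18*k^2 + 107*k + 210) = (k^2 + 2*k - 8)/(k^2 + 13*k + 42)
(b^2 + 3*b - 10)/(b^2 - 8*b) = (b^2 + 3*b - 10)/(b*(b - 8))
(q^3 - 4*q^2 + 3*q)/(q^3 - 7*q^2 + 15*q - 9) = q/(q - 3)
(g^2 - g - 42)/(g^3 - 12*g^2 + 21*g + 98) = (g + 6)/(g^2 - 5*g - 14)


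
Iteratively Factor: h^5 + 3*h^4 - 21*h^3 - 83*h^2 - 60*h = (h)*(h^4 + 3*h^3 - 21*h^2 - 83*h - 60) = h*(h + 1)*(h^3 + 2*h^2 - 23*h - 60) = h*(h - 5)*(h + 1)*(h^2 + 7*h + 12) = h*(h - 5)*(h + 1)*(h + 4)*(h + 3)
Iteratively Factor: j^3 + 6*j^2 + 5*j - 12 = (j + 4)*(j^2 + 2*j - 3) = (j + 3)*(j + 4)*(j - 1)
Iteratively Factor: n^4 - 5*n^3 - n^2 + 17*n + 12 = (n + 1)*(n^3 - 6*n^2 + 5*n + 12) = (n - 4)*(n + 1)*(n^2 - 2*n - 3) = (n - 4)*(n - 3)*(n + 1)*(n + 1)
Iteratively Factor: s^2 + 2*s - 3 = (s + 3)*(s - 1)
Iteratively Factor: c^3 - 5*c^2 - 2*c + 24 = (c - 3)*(c^2 - 2*c - 8) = (c - 4)*(c - 3)*(c + 2)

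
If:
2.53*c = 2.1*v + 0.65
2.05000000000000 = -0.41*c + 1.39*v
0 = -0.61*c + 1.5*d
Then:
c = 1.96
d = 0.80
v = 2.05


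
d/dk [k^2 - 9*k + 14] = 2*k - 9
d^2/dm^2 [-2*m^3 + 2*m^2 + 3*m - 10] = 4 - 12*m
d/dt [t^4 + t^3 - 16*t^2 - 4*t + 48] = 4*t^3 + 3*t^2 - 32*t - 4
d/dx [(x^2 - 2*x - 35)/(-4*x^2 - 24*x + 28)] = 2*(-x^2 - 7*x - 28)/(x^4 + 12*x^3 + 22*x^2 - 84*x + 49)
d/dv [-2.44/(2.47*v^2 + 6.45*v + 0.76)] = (12.0536*v + 15.738)/(2.47*v^2 + 6.45*v + 0.76)^2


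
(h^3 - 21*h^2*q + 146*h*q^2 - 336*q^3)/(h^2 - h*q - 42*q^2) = (h^2 - 14*h*q + 48*q^2)/(h + 6*q)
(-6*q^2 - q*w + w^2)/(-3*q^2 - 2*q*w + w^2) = (2*q + w)/(q + w)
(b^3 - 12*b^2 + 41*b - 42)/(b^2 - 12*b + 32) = (b^3 - 12*b^2 + 41*b - 42)/(b^2 - 12*b + 32)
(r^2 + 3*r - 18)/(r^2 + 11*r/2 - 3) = 2*(r - 3)/(2*r - 1)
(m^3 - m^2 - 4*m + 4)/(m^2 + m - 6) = (m^2 + m - 2)/(m + 3)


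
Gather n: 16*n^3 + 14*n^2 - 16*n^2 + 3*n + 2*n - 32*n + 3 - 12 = 16*n^3 - 2*n^2 - 27*n - 9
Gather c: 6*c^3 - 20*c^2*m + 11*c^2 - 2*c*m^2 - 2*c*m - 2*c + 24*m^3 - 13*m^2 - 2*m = 6*c^3 + c^2*(11 - 20*m) + c*(-2*m^2 - 2*m - 2) + 24*m^3 - 13*m^2 - 2*m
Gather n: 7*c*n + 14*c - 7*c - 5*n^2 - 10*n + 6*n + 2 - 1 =7*c - 5*n^2 + n*(7*c - 4) + 1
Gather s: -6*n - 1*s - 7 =-6*n - s - 7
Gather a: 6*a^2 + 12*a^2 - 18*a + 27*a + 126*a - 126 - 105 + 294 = 18*a^2 + 135*a + 63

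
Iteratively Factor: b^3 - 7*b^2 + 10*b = (b - 2)*(b^2 - 5*b) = (b - 5)*(b - 2)*(b)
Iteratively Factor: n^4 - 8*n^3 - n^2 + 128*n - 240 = (n - 3)*(n^3 - 5*n^2 - 16*n + 80) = (n - 4)*(n - 3)*(n^2 - n - 20) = (n - 5)*(n - 4)*(n - 3)*(n + 4)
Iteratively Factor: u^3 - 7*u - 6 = (u + 1)*(u^2 - u - 6) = (u - 3)*(u + 1)*(u + 2)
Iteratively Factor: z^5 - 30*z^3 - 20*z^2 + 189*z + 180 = (z + 1)*(z^4 - z^3 - 29*z^2 + 9*z + 180) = (z + 1)*(z + 3)*(z^3 - 4*z^2 - 17*z + 60) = (z - 5)*(z + 1)*(z + 3)*(z^2 + z - 12) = (z - 5)*(z - 3)*(z + 1)*(z + 3)*(z + 4)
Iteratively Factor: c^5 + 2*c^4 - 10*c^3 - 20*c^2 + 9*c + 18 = (c + 3)*(c^4 - c^3 - 7*c^2 + c + 6) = (c + 1)*(c + 3)*(c^3 - 2*c^2 - 5*c + 6) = (c - 1)*(c + 1)*(c + 3)*(c^2 - c - 6) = (c - 3)*(c - 1)*(c + 1)*(c + 3)*(c + 2)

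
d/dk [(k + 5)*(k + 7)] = 2*k + 12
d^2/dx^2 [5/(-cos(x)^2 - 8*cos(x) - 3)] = 10*(2*sin(x)^4 - 27*sin(x)^2 - 27*cos(x) + 3*cos(3*x) - 36)/(-sin(x)^2 + 8*cos(x) + 4)^3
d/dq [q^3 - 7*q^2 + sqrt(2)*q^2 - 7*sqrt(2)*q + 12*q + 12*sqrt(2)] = 3*q^2 - 14*q + 2*sqrt(2)*q - 7*sqrt(2) + 12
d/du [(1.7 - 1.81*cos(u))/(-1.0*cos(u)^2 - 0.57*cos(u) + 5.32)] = (1.81*cos(u)^2 - 3.4*cos(u) + 8.6602)*sin(u)/(1.0*cos(u)^4 + 1.14*cos(u)^3 - 10.3151*cos(u)^2 - 6.0648*cos(u) + 28.3024)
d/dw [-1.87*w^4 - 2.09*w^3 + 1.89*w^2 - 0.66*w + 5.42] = -7.48*w^3 - 6.27*w^2 + 3.78*w - 0.66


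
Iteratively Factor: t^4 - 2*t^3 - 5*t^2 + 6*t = (t - 1)*(t^3 - t^2 - 6*t) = t*(t - 1)*(t^2 - t - 6) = t*(t - 3)*(t - 1)*(t + 2)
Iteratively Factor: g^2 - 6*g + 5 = (g - 5)*(g - 1)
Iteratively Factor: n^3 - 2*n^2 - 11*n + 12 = (n + 3)*(n^2 - 5*n + 4) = (n - 1)*(n + 3)*(n - 4)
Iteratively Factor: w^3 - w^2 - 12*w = (w - 4)*(w^2 + 3*w) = w*(w - 4)*(w + 3)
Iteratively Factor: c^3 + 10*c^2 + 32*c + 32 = (c + 4)*(c^2 + 6*c + 8) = (c + 4)^2*(c + 2)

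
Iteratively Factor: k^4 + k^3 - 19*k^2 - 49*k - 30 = (k + 1)*(k^3 - 19*k - 30) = (k - 5)*(k + 1)*(k^2 + 5*k + 6) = (k - 5)*(k + 1)*(k + 3)*(k + 2)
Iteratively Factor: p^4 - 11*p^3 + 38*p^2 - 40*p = (p)*(p^3 - 11*p^2 + 38*p - 40) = p*(p - 2)*(p^2 - 9*p + 20) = p*(p - 4)*(p - 2)*(p - 5)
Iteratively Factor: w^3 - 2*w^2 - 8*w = (w)*(w^2 - 2*w - 8) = w*(w + 2)*(w - 4)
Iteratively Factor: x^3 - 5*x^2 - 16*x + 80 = (x - 4)*(x^2 - x - 20) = (x - 4)*(x + 4)*(x - 5)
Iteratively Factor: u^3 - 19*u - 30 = (u + 3)*(u^2 - 3*u - 10) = (u + 2)*(u + 3)*(u - 5)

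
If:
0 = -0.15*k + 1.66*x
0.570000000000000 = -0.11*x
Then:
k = -57.35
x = -5.18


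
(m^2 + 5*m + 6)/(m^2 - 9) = (m + 2)/(m - 3)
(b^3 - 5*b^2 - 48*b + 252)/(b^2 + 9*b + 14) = (b^2 - 12*b + 36)/(b + 2)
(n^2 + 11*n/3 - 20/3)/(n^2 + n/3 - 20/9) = 3*(n + 5)/(3*n + 5)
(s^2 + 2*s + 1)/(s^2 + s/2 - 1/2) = 2*(s + 1)/(2*s - 1)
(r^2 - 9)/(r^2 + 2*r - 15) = (r + 3)/(r + 5)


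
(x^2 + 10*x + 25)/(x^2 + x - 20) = (x + 5)/(x - 4)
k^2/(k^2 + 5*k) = k/(k + 5)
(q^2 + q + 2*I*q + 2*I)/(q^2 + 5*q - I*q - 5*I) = (q^2 + q*(1 + 2*I) + 2*I)/(q^2 + q*(5 - I) - 5*I)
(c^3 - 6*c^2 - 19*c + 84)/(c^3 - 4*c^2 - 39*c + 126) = (c + 4)/(c + 6)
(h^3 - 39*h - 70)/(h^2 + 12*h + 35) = (h^2 - 5*h - 14)/(h + 7)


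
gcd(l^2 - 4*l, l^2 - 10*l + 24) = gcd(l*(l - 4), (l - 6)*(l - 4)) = l - 4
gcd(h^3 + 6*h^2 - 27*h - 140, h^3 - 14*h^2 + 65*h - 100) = h - 5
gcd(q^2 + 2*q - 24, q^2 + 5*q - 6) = q + 6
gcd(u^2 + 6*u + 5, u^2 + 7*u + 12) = 1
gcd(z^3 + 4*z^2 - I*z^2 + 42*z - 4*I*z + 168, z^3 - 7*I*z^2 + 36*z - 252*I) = z^2 - I*z + 42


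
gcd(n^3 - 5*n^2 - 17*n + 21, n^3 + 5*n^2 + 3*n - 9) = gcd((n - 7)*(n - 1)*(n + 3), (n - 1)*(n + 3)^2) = n^2 + 2*n - 3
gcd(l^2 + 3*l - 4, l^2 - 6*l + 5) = l - 1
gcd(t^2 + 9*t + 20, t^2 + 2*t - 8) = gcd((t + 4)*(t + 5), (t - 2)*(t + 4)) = t + 4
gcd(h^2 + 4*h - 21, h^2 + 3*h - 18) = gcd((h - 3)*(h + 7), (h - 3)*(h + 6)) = h - 3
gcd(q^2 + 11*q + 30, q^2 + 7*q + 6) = q + 6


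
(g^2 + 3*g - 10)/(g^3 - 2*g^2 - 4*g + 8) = (g + 5)/(g^2 - 4)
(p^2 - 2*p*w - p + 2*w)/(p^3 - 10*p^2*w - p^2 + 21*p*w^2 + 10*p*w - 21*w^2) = (p - 2*w)/(p^2 - 10*p*w + 21*w^2)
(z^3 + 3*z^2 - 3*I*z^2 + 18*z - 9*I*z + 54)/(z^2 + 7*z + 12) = (z^2 - 3*I*z + 18)/(z + 4)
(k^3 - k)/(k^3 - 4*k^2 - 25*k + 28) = k*(k + 1)/(k^2 - 3*k - 28)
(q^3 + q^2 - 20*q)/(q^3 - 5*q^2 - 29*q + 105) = q*(q - 4)/(q^2 - 10*q + 21)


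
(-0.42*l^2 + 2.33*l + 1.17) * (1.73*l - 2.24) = -0.7266*l^3 + 4.9717*l^2 - 3.1951*l - 2.6208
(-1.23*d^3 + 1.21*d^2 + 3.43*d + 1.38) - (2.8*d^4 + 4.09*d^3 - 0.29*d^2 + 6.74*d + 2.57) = -2.8*d^4 - 5.32*d^3 + 1.5*d^2 - 3.31*d - 1.19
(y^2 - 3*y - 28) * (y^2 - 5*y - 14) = y^4 - 8*y^3 - 27*y^2 + 182*y + 392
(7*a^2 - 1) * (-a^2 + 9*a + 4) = -7*a^4 + 63*a^3 + 29*a^2 - 9*a - 4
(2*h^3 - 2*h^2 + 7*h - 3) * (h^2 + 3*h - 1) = 2*h^5 + 4*h^4 - h^3 + 20*h^2 - 16*h + 3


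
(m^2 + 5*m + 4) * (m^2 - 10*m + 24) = m^4 - 5*m^3 - 22*m^2 + 80*m + 96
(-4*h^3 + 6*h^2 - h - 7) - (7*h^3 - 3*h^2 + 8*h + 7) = -11*h^3 + 9*h^2 - 9*h - 14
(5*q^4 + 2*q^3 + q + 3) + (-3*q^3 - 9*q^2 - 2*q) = 5*q^4 - q^3 - 9*q^2 - q + 3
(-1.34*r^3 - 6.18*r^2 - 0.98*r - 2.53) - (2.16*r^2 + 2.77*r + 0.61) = -1.34*r^3 - 8.34*r^2 - 3.75*r - 3.14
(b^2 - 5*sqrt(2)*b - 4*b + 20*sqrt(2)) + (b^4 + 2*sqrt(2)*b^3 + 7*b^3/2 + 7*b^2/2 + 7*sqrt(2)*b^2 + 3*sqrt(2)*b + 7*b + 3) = b^4 + 2*sqrt(2)*b^3 + 7*b^3/2 + 9*b^2/2 + 7*sqrt(2)*b^2 - 2*sqrt(2)*b + 3*b + 3 + 20*sqrt(2)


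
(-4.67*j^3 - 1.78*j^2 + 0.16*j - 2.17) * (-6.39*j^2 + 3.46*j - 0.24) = 29.8413*j^5 - 4.784*j^4 - 6.0604*j^3 + 14.8471*j^2 - 7.5466*j + 0.5208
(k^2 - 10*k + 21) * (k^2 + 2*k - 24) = k^4 - 8*k^3 - 23*k^2 + 282*k - 504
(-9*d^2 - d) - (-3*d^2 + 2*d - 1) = -6*d^2 - 3*d + 1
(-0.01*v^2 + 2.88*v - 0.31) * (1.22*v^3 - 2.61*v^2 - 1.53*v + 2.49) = -0.0122*v^5 + 3.5397*v^4 - 7.8797*v^3 - 3.6222*v^2 + 7.6455*v - 0.7719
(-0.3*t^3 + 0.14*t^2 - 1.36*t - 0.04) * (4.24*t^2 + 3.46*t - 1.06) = -1.272*t^5 - 0.4444*t^4 - 4.964*t^3 - 5.0236*t^2 + 1.3032*t + 0.0424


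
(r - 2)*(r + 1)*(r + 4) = r^3 + 3*r^2 - 6*r - 8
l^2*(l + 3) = l^3 + 3*l^2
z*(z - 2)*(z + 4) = z^3 + 2*z^2 - 8*z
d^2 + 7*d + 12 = (d + 3)*(d + 4)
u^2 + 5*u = u*(u + 5)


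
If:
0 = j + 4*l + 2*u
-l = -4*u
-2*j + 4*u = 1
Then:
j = -9/20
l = 1/10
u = 1/40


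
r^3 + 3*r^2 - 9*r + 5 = (r - 1)^2*(r + 5)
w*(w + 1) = w^2 + w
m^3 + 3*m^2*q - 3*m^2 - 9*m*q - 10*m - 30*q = (m - 5)*(m + 2)*(m + 3*q)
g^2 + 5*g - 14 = (g - 2)*(g + 7)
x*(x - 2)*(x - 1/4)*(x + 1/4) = x^4 - 2*x^3 - x^2/16 + x/8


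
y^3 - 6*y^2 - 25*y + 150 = (y - 6)*(y - 5)*(y + 5)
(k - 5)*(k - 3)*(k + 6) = k^3 - 2*k^2 - 33*k + 90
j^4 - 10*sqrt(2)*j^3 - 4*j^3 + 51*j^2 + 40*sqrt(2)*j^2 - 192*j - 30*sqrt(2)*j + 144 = (j - 3)*(j - 1)*(j - 6*sqrt(2))*(j - 4*sqrt(2))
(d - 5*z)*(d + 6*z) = d^2 + d*z - 30*z^2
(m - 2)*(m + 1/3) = m^2 - 5*m/3 - 2/3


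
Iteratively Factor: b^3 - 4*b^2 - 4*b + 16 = (b - 2)*(b^2 - 2*b - 8) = (b - 2)*(b + 2)*(b - 4)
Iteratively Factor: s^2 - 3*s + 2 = (s - 1)*(s - 2)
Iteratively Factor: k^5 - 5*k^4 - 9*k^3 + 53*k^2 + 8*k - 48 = (k - 4)*(k^4 - k^3 - 13*k^2 + k + 12) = (k - 4)^2*(k^3 + 3*k^2 - k - 3) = (k - 4)^2*(k + 3)*(k^2 - 1) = (k - 4)^2*(k - 1)*(k + 3)*(k + 1)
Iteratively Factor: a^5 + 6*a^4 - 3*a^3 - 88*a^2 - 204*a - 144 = (a + 2)*(a^4 + 4*a^3 - 11*a^2 - 66*a - 72) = (a + 2)*(a + 3)*(a^3 + a^2 - 14*a - 24) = (a - 4)*(a + 2)*(a + 3)*(a^2 + 5*a + 6) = (a - 4)*(a + 2)*(a + 3)^2*(a + 2)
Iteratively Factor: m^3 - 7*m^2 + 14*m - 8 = (m - 2)*(m^2 - 5*m + 4) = (m - 4)*(m - 2)*(m - 1)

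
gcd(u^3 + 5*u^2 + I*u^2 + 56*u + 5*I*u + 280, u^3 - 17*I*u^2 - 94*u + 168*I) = u - 7*I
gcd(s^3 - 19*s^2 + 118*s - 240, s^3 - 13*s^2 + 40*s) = s^2 - 13*s + 40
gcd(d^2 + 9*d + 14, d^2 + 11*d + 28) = d + 7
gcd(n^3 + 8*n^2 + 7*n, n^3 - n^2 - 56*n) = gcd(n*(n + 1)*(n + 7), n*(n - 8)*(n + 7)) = n^2 + 7*n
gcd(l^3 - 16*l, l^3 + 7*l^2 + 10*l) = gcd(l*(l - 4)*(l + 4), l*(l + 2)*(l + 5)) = l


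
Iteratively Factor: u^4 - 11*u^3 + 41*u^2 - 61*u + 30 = (u - 3)*(u^3 - 8*u^2 + 17*u - 10) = (u - 5)*(u - 3)*(u^2 - 3*u + 2) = (u - 5)*(u - 3)*(u - 1)*(u - 2)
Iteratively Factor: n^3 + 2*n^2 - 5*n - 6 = (n + 3)*(n^2 - n - 2) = (n - 2)*(n + 3)*(n + 1)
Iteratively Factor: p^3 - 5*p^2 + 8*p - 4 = (p - 2)*(p^2 - 3*p + 2) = (p - 2)*(p - 1)*(p - 2)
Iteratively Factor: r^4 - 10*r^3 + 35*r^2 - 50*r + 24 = (r - 3)*(r^3 - 7*r^2 + 14*r - 8) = (r - 4)*(r - 3)*(r^2 - 3*r + 2) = (r - 4)*(r - 3)*(r - 2)*(r - 1)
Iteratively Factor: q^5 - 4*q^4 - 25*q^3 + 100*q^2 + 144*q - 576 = (q - 3)*(q^4 - q^3 - 28*q^2 + 16*q + 192) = (q - 4)*(q - 3)*(q^3 + 3*q^2 - 16*q - 48) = (q - 4)*(q - 3)*(q + 3)*(q^2 - 16) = (q - 4)^2*(q - 3)*(q + 3)*(q + 4)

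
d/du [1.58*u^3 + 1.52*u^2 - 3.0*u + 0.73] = 4.74*u^2 + 3.04*u - 3.0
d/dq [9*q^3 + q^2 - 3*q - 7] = 27*q^2 + 2*q - 3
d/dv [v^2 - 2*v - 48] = 2*v - 2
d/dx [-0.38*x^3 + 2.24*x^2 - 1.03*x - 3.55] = -1.14*x^2 + 4.48*x - 1.03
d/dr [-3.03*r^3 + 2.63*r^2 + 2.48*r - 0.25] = -9.09*r^2 + 5.26*r + 2.48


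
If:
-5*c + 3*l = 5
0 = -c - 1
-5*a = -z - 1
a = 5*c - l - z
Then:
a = -2/3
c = -1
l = 0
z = -13/3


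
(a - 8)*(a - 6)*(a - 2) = a^3 - 16*a^2 + 76*a - 96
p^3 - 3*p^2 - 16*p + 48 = (p - 4)*(p - 3)*(p + 4)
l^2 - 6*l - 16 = (l - 8)*(l + 2)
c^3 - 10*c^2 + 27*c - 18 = (c - 6)*(c - 3)*(c - 1)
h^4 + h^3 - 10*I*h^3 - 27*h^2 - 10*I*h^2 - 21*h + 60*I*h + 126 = (h - 2)*(h + 3)*(h - 7*I)*(h - 3*I)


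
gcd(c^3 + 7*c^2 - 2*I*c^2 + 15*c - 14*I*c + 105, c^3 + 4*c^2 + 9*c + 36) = c + 3*I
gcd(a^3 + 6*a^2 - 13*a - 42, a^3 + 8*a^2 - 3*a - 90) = a - 3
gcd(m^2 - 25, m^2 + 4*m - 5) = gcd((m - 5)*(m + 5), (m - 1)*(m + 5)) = m + 5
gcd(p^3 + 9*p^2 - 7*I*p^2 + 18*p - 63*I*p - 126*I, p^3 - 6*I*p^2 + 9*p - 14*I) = p - 7*I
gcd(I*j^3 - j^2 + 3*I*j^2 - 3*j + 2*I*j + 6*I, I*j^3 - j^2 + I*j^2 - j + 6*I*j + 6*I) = 1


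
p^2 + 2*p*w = p*(p + 2*w)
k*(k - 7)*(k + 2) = k^3 - 5*k^2 - 14*k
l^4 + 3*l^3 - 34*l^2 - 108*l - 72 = (l - 6)*(l + 1)*(l + 2)*(l + 6)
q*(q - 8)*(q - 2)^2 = q^4 - 12*q^3 + 36*q^2 - 32*q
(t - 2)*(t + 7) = t^2 + 5*t - 14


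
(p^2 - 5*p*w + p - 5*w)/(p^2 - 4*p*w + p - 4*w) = (p - 5*w)/(p - 4*w)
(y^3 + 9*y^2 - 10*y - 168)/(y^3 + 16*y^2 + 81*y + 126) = (y - 4)/(y + 3)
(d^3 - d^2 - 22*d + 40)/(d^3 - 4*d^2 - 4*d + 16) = (d + 5)/(d + 2)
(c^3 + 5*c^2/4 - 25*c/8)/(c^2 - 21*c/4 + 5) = c*(2*c + 5)/(2*(c - 4))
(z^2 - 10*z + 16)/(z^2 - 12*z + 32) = (z - 2)/(z - 4)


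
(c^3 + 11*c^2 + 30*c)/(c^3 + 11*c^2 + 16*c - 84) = c*(c + 5)/(c^2 + 5*c - 14)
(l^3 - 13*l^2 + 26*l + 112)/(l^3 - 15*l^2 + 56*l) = (l + 2)/l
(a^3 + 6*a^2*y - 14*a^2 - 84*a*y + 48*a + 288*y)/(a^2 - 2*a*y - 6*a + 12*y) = (-a^2 - 6*a*y + 8*a + 48*y)/(-a + 2*y)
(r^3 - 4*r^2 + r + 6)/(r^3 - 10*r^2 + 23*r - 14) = (r^2 - 2*r - 3)/(r^2 - 8*r + 7)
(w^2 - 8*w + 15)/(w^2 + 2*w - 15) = (w - 5)/(w + 5)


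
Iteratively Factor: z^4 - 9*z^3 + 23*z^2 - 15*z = (z - 1)*(z^3 - 8*z^2 + 15*z) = z*(z - 1)*(z^2 - 8*z + 15) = z*(z - 5)*(z - 1)*(z - 3)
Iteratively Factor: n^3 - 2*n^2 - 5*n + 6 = (n - 1)*(n^2 - n - 6) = (n - 1)*(n + 2)*(n - 3)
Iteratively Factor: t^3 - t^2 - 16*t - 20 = (t - 5)*(t^2 + 4*t + 4) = (t - 5)*(t + 2)*(t + 2)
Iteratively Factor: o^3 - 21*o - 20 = (o + 1)*(o^2 - o - 20) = (o + 1)*(o + 4)*(o - 5)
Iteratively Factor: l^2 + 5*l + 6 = (l + 2)*(l + 3)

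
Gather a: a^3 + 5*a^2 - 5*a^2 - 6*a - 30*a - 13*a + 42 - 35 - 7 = a^3 - 49*a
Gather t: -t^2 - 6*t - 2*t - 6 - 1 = -t^2 - 8*t - 7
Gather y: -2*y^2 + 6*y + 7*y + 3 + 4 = -2*y^2 + 13*y + 7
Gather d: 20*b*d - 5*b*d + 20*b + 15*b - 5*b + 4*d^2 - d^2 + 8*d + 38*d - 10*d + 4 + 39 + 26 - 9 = 30*b + 3*d^2 + d*(15*b + 36) + 60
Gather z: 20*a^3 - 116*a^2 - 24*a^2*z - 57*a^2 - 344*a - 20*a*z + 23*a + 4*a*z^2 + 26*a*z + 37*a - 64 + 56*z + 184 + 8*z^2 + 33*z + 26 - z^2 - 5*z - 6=20*a^3 - 173*a^2 - 284*a + z^2*(4*a + 7) + z*(-24*a^2 + 6*a + 84) + 140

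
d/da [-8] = 0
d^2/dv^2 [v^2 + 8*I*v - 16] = 2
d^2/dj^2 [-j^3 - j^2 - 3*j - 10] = -6*j - 2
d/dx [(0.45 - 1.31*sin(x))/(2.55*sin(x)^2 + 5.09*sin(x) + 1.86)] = (3.3405*sin(x)^2 - 2.295*sin(x) - 4.7271)*cos(x)/(6.5025*sin(x)^4 + 25.959*sin(x)^3 + 35.3941*sin(x)^2 + 18.9348*sin(x) + 3.4596)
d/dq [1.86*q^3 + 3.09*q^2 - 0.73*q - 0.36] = 5.58*q^2 + 6.18*q - 0.73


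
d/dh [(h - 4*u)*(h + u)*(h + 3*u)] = 3*h^2 - 13*u^2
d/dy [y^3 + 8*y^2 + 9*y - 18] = 3*y^2 + 16*y + 9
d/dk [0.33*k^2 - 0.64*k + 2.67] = 0.66*k - 0.64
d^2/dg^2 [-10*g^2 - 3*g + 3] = -20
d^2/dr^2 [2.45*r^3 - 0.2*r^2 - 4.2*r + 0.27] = 14.7*r - 0.4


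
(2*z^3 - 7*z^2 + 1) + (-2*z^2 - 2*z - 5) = 2*z^3 - 9*z^2 - 2*z - 4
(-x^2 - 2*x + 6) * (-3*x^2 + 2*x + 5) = 3*x^4 + 4*x^3 - 27*x^2 + 2*x + 30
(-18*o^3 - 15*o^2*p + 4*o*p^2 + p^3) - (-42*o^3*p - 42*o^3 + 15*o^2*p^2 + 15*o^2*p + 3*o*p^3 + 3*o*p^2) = 42*o^3*p + 24*o^3 - 15*o^2*p^2 - 30*o^2*p - 3*o*p^3 + o*p^2 + p^3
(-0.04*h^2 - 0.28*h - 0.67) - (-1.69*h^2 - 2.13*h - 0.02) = 1.65*h^2 + 1.85*h - 0.65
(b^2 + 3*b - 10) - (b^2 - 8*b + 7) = 11*b - 17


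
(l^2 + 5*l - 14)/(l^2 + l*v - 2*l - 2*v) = (l + 7)/(l + v)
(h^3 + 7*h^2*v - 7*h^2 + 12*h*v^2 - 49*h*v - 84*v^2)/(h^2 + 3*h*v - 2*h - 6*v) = (h^2 + 4*h*v - 7*h - 28*v)/(h - 2)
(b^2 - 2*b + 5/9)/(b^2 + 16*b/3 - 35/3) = (b - 1/3)/(b + 7)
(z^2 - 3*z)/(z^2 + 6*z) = (z - 3)/(z + 6)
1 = 1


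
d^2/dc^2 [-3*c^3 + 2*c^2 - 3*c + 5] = 4 - 18*c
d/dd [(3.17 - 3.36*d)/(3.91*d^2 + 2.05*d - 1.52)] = (13.1376*d^2 - 24.7894*d - 1.3913)/(15.2881*d^4 + 16.031*d^3 - 7.6839*d^2 - 6.232*d + 2.3104)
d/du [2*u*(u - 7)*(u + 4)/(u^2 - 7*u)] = 2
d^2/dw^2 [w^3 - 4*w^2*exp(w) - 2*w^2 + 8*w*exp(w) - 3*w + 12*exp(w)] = -4*w^2*exp(w) - 8*w*exp(w) + 6*w + 20*exp(w) - 4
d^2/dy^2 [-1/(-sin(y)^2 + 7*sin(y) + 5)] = (4*sin(y)^4 - 21*sin(y)^3 + 63*sin(y)^2 + 7*sin(y) - 108)/(7*sin(y) + cos(y)^2 + 4)^3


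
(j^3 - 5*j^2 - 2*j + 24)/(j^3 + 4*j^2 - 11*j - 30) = (j - 4)/(j + 5)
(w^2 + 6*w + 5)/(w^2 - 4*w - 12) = (w^2 + 6*w + 5)/(w^2 - 4*w - 12)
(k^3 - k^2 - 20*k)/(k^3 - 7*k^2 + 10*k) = (k + 4)/(k - 2)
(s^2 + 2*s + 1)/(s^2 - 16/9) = 9*(s^2 + 2*s + 1)/(9*s^2 - 16)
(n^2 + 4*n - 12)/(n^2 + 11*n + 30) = (n - 2)/(n + 5)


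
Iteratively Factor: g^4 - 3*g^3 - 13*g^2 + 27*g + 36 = (g - 4)*(g^3 + g^2 - 9*g - 9) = (g - 4)*(g + 3)*(g^2 - 2*g - 3) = (g - 4)*(g + 1)*(g + 3)*(g - 3)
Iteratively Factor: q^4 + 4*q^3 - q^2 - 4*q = (q - 1)*(q^3 + 5*q^2 + 4*q) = (q - 1)*(q + 1)*(q^2 + 4*q) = q*(q - 1)*(q + 1)*(q + 4)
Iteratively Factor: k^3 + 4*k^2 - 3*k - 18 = (k + 3)*(k^2 + k - 6) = (k + 3)^2*(k - 2)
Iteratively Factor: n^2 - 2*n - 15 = (n + 3)*(n - 5)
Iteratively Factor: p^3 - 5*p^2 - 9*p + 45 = (p - 5)*(p^2 - 9) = (p - 5)*(p + 3)*(p - 3)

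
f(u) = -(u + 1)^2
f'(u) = -2*u - 2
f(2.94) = -15.52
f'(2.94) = -7.88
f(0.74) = -3.03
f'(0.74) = -3.48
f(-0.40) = -0.36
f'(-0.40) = -1.20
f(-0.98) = -0.00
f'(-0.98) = -0.04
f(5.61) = -43.69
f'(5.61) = -13.22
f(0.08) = -1.17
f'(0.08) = -2.16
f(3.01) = -16.08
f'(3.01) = -8.02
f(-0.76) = -0.06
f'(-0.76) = -0.48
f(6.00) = -49.00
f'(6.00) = -14.00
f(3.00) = -16.00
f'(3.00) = -8.00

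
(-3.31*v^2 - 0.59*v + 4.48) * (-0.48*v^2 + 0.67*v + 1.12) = 1.5888*v^4 - 1.9345*v^3 - 6.2529*v^2 + 2.3408*v + 5.0176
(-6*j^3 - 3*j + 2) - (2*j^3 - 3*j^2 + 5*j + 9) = -8*j^3 + 3*j^2 - 8*j - 7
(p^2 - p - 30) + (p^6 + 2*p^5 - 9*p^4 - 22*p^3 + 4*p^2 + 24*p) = p^6 + 2*p^5 - 9*p^4 - 22*p^3 + 5*p^2 + 23*p - 30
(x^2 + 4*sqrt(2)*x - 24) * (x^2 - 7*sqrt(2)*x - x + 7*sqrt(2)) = x^4 - 3*sqrt(2)*x^3 - x^3 - 80*x^2 + 3*sqrt(2)*x^2 + 80*x + 168*sqrt(2)*x - 168*sqrt(2)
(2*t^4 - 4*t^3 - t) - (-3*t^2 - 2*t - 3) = 2*t^4 - 4*t^3 + 3*t^2 + t + 3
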